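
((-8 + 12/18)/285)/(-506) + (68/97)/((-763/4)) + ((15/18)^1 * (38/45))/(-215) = -0.01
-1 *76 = -76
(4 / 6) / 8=1 / 12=0.08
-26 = -26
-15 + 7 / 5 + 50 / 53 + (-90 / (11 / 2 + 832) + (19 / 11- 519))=-103518836 / 195305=-530.04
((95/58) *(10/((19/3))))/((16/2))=75/232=0.32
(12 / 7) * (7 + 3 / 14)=12.37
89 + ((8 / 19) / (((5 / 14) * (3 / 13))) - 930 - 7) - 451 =-368759 / 285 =-1293.89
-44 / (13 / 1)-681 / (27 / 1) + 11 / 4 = -12101 / 468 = -25.86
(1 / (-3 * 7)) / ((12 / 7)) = -1 / 36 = -0.03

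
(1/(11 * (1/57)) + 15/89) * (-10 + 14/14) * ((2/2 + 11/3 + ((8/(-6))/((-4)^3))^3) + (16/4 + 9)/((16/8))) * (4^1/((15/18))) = -646864191/250624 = -2581.01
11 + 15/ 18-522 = -3061/ 6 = -510.17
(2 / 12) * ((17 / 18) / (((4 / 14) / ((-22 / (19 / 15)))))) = -6545 / 684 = -9.57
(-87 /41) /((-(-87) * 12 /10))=-5 /246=-0.02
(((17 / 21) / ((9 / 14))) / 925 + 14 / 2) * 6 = 349718 / 8325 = 42.01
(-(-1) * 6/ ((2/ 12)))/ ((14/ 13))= 33.43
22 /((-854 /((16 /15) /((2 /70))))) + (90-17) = 13183 /183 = 72.04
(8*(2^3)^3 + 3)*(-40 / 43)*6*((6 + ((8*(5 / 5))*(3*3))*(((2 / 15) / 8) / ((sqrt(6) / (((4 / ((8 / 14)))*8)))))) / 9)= -3672704*sqrt(6) / 129 - 655840 / 43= -84990.47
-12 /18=-2 /3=-0.67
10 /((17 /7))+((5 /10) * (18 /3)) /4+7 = 807 /68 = 11.87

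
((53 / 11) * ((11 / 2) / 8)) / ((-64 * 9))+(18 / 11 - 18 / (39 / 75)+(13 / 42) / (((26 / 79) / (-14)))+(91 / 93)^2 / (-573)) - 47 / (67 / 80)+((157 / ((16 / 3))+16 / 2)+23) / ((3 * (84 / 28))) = -4646167783379597 / 48621831717888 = -95.56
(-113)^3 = -1442897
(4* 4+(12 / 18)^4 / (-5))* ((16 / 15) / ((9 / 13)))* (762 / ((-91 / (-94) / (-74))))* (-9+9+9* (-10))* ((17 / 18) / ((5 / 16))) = 49703105462272 / 127575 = 389599102.19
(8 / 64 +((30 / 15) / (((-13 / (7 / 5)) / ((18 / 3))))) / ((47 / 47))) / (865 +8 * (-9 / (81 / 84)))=-1821 / 1232920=-0.00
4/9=0.44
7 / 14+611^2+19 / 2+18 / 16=2986657 / 8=373332.12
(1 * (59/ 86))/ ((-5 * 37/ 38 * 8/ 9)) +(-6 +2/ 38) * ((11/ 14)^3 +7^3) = -423656906279/ 207370940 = -2042.99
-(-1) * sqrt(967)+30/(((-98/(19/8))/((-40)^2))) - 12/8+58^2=sqrt(967)+215525/98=2230.33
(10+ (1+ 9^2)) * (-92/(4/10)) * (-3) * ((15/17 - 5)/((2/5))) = -11109000/17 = -653470.59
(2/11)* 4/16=1/22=0.05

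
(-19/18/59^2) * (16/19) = -8/31329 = -0.00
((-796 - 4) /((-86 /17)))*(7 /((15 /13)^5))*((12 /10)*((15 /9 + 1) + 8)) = 45244279808 /6530625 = 6928.02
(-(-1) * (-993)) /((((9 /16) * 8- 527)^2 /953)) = -3785316 /1092025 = -3.47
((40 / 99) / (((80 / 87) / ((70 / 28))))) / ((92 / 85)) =12325 / 12144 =1.01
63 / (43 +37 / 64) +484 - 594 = -302758 / 2789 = -108.55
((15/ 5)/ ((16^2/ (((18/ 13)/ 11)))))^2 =0.00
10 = 10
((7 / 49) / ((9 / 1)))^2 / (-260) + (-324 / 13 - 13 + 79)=42388919 / 1031940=41.08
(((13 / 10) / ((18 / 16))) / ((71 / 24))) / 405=0.00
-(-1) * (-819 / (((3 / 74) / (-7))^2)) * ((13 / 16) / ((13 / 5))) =-7630463.75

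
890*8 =7120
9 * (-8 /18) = -4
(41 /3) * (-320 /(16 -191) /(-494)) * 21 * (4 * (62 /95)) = -325376 /117325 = -2.77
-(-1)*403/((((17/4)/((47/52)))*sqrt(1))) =1457/17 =85.71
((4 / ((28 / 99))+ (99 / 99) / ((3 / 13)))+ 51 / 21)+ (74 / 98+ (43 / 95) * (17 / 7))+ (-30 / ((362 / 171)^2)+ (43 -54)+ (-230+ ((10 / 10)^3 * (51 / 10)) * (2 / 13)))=-2666312362853 / 11895191490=-224.15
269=269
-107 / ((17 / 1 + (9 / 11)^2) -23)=12947 / 645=20.07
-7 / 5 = -1.40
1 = 1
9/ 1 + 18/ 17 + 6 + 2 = 18.06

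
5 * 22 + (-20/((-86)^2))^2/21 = 110.00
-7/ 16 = -0.44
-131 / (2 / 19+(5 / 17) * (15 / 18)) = -253878 / 679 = -373.90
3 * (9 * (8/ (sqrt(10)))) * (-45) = -972 * sqrt(10) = -3073.73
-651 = -651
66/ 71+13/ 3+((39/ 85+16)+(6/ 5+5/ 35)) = 2923091/ 126735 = 23.06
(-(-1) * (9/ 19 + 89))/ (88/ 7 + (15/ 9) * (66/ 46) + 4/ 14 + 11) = 136850/ 40147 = 3.41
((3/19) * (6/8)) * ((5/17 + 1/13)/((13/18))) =3321/54587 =0.06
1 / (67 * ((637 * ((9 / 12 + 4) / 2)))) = 0.00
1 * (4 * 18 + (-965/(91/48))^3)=-99381469710888/753571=-131880698.32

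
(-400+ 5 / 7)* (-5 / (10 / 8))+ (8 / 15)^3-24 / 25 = 37713404 / 23625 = 1596.33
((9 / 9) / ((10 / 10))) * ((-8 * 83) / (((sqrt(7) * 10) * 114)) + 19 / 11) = 19 / 11- 166 * sqrt(7) / 1995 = 1.51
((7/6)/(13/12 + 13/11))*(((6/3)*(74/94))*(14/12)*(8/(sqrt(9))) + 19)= 1556786/126477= 12.31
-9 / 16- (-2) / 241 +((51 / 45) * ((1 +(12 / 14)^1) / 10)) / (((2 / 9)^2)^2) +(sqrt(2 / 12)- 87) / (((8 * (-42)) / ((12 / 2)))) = 117830557 / 1349600- sqrt(6) / 336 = 87.30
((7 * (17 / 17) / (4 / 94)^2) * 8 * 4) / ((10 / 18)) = 1113336 / 5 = 222667.20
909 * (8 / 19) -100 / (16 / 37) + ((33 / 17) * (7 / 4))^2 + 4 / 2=14498599 / 87856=165.03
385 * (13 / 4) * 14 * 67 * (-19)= -44599555 / 2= -22299777.50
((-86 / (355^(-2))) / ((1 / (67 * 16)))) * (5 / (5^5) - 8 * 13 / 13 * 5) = 11618032060128 / 25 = 464721282405.12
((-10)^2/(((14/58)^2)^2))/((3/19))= 1343833900/7203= 186565.86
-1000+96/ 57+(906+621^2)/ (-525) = -823933/ 475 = -1734.60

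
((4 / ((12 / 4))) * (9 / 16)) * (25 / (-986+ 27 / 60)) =-375 / 19711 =-0.02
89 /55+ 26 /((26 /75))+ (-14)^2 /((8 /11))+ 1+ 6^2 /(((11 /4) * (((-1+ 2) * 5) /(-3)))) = 37319 /110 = 339.26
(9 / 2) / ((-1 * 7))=-9 / 14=-0.64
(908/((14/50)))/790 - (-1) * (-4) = 58/553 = 0.10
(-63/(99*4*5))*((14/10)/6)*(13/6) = -637/39600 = -0.02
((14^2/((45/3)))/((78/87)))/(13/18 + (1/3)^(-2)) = 2436/1625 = 1.50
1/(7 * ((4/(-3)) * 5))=-3/140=-0.02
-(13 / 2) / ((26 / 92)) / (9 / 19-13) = 437 / 238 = 1.84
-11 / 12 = -0.92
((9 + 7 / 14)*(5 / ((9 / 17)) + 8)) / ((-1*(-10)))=2983 / 180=16.57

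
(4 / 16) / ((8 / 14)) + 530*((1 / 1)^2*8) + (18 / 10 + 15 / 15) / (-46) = 7802293 / 1840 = 4240.38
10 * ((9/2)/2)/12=15/8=1.88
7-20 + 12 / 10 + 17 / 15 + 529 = 1555 / 3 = 518.33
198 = 198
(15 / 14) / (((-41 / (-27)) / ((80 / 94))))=0.60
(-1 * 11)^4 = 14641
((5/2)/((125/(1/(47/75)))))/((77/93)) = 279/7238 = 0.04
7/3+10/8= 43/12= 3.58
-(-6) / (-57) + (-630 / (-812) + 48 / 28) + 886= 6853001 / 7714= 888.38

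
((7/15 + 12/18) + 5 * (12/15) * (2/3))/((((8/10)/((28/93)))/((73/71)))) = 9709/6603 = 1.47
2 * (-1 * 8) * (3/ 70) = -24/ 35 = -0.69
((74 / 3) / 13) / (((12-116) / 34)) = -629 / 1014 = -0.62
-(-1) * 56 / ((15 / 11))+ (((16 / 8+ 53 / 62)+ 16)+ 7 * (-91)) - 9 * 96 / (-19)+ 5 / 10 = -4692311 / 8835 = -531.10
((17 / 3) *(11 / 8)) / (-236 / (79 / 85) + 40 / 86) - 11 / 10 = -23365639 / 20664000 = -1.13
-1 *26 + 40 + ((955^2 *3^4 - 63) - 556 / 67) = 4949555836 / 67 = 73873967.70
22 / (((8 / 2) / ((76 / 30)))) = 209 / 15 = 13.93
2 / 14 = 1 / 7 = 0.14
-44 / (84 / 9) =-33 / 7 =-4.71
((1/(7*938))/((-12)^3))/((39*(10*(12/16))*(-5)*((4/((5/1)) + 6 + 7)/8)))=0.00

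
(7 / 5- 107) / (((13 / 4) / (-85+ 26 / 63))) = 3751616 / 1365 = 2748.44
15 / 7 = 2.14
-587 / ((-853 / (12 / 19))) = 7044 / 16207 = 0.43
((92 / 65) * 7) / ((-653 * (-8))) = 161 / 84890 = 0.00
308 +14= 322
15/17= 0.88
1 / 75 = 0.01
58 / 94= 29 / 47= 0.62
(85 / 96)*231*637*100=13028640.62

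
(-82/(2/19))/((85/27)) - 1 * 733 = -980.45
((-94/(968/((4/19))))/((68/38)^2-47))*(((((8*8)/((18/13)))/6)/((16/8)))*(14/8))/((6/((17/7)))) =197353/154963611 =0.00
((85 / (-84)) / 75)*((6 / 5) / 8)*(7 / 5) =-17 / 6000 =-0.00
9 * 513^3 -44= 1215051229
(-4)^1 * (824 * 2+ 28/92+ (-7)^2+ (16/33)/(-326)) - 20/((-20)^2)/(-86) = -1444698176123/212793240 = -6789.21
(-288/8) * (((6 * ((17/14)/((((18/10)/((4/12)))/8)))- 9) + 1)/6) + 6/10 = -1697/105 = -16.16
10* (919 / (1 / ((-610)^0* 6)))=55140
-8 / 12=-2 / 3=-0.67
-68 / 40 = -17 / 10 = -1.70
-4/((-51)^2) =-4/2601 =-0.00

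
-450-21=-471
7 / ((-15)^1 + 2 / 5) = -35 / 73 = -0.48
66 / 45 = 22 / 15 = 1.47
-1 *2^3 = -8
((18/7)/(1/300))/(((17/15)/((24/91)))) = 1944000/10829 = 179.52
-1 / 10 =-0.10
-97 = -97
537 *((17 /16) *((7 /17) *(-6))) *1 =-11277 /8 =-1409.62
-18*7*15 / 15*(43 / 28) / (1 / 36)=-6966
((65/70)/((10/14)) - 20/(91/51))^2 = 98.18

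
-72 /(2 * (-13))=2.77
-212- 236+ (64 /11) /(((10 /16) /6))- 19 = -411.15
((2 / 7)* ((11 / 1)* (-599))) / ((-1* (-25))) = -13178 / 175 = -75.30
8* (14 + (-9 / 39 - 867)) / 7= -88736 / 91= -975.12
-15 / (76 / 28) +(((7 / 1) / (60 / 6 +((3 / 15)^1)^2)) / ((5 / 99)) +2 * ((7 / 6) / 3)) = 9.06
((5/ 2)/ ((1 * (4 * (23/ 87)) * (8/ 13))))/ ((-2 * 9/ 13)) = -24505/ 8832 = -2.77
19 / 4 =4.75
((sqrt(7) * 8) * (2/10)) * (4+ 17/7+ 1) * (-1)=-416 * sqrt(7)/35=-31.45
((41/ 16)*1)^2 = 1681/ 256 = 6.57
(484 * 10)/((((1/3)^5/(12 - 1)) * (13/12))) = 11942141.54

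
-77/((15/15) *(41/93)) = -7161/41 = -174.66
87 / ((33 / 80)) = 2320 / 11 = 210.91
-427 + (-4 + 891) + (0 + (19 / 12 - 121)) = 4087 / 12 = 340.58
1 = 1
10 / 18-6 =-5.44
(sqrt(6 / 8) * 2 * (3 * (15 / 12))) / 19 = 15 * sqrt(3) / 76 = 0.34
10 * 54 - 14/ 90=24293/ 45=539.84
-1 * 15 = -15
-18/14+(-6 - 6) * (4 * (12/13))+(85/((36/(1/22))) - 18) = -4575569/72072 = -63.49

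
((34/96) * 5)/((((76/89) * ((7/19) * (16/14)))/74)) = 364.46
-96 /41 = -2.34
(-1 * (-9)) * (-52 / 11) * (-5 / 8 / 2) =585 / 44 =13.30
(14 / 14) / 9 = 1 / 9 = 0.11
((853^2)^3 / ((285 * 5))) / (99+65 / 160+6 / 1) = 12326624467210480928 / 4806525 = 2564560564484.84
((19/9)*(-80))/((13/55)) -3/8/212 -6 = -142976543/198432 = -720.53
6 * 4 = 24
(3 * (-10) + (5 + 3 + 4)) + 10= -8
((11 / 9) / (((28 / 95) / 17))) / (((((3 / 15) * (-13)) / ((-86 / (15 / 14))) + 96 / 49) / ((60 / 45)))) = 4277812 / 90639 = 47.20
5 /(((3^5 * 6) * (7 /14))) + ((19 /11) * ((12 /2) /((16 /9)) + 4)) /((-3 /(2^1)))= -272183 /32076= -8.49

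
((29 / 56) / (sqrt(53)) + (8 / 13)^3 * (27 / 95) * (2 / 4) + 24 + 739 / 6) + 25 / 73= 29 * sqrt(53) / 2968 + 13487894891 / 91417170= 147.61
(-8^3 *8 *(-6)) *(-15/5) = -73728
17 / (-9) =-17 / 9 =-1.89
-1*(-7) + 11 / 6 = 53 / 6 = 8.83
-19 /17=-1.12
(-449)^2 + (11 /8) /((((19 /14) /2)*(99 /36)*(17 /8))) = 65117235 /323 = 201601.35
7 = 7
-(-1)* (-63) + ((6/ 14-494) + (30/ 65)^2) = -556.36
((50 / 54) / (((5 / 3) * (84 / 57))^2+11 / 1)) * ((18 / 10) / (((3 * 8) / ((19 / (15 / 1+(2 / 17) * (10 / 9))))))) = 1049427 / 204975656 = 0.01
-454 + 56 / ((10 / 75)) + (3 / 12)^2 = -543 / 16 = -33.94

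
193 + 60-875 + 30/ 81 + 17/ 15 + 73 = -547.50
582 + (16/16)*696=1278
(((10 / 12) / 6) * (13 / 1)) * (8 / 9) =1.60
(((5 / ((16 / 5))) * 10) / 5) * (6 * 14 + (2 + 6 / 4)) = 4375 / 16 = 273.44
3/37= 0.08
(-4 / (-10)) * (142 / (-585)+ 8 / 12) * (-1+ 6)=496 / 585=0.85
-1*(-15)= 15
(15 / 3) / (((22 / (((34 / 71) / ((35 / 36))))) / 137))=83844 / 5467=15.34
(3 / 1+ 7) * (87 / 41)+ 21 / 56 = 7083 / 328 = 21.59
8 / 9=0.89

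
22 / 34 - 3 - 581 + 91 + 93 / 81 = -225463 / 459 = -491.20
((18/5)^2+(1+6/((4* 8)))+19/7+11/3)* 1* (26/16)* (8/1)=2241707/8400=266.87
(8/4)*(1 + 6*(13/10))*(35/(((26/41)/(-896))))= -11314688/13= -870360.62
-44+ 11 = -33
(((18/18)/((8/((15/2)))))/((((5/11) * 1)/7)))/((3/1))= 77/16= 4.81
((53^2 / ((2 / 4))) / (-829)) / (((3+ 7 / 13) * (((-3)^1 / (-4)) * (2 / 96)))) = -122.57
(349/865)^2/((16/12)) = 365403/2992900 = 0.12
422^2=178084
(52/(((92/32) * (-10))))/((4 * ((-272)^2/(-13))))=169/2127040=0.00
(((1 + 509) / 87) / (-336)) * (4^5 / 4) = -2720 / 609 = -4.47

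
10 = 10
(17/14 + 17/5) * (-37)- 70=-16851/70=-240.73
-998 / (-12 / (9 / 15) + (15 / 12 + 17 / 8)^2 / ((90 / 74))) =319360 / 3403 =93.85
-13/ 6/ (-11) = 13/ 66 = 0.20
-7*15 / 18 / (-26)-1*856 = -855.78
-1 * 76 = -76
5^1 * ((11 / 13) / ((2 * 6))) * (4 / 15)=11 / 117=0.09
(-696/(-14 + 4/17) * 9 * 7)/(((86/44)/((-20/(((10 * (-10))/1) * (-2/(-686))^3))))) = 36764718607848/2795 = 13153745476.87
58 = 58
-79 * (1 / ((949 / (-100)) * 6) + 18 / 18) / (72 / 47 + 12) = -5.74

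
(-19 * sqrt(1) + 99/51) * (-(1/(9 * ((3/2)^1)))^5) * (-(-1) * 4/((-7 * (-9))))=37120/15367679397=0.00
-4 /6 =-2 /3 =-0.67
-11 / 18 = -0.61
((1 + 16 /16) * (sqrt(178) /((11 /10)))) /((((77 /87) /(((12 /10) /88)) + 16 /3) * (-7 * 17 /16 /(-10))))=0.46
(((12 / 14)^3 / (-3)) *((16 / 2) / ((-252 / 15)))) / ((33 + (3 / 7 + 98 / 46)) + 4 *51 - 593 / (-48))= 52992 / 133549451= 0.00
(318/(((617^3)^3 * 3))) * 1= 106/12958850400069656016137897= 0.00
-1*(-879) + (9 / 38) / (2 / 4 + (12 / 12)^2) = 16704 / 19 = 879.16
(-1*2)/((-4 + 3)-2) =0.67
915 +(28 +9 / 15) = 4718 / 5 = 943.60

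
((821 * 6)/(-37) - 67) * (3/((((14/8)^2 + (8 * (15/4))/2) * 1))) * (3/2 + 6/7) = -78.35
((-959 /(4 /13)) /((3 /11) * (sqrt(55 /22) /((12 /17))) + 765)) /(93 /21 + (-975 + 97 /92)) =23315484192 /5548289244469 - 88316228 * sqrt(10) /83224338667035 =0.00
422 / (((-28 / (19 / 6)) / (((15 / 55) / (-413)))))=4009 / 127204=0.03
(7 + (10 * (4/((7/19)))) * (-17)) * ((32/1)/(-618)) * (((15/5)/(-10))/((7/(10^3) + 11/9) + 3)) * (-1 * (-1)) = -185342400/27443423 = -6.75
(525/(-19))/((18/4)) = -350/57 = -6.14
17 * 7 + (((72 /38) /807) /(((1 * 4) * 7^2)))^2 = 119.00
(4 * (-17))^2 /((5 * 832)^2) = 289 /1081600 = 0.00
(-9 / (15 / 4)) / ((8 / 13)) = -39 / 10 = -3.90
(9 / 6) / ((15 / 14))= 7 / 5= 1.40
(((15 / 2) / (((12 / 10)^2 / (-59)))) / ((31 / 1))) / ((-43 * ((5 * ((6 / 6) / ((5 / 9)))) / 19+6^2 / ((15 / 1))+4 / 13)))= 9108125 / 125696568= 0.07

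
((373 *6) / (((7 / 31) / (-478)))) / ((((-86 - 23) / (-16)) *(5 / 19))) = -10081455936 / 3815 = -2642583.47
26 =26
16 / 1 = 16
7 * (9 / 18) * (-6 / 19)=-21 / 19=-1.11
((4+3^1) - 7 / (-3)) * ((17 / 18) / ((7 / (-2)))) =-68 / 27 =-2.52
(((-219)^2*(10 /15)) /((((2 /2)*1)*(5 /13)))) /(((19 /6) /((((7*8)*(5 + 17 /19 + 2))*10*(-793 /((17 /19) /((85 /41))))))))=-166128462864000 /779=-213258617283.70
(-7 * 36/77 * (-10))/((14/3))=540/77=7.01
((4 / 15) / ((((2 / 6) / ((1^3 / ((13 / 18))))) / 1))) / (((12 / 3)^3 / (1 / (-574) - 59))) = -304803 / 298480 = -1.02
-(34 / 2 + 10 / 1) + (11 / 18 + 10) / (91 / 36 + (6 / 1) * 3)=-19571 / 739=-26.48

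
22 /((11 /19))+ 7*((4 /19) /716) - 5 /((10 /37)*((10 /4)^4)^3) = 31553697363949 /830322265625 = 38.00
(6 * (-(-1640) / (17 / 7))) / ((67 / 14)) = 964320 / 1139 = 846.64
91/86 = 1.06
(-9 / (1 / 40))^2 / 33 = 43200 / 11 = 3927.27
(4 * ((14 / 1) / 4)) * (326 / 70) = 326 / 5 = 65.20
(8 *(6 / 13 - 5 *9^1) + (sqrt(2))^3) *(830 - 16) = -3770448 / 13 + 1628 *sqrt(2) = -287732.12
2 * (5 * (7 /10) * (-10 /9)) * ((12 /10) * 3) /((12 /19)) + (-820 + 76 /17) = -43853 /51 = -859.86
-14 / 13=-1.08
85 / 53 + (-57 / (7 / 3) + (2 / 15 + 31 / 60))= -164537 / 7420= -22.17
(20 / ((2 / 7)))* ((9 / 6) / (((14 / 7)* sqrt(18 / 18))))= 105 / 2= 52.50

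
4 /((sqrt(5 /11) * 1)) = 4 * sqrt(55) /5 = 5.93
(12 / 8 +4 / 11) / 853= 41 / 18766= 0.00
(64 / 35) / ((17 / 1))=64 / 595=0.11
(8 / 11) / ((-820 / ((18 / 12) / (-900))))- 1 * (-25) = 16912501 / 676500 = 25.00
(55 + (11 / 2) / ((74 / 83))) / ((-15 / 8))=-18106 / 555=-32.62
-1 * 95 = -95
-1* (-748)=748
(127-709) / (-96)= 97 / 16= 6.06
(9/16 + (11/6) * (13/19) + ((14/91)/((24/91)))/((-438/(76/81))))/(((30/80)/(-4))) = -58746614/3033369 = -19.37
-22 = -22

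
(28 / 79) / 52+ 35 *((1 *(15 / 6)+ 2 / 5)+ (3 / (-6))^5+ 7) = 11351655 / 32864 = 345.41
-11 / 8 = -1.38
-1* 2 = -2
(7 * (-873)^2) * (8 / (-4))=-10669806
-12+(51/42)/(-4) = -689/56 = -12.30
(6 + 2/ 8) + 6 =49/ 4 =12.25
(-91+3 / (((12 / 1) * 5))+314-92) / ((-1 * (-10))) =2621 / 200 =13.10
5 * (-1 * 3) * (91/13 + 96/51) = -2265/17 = -133.24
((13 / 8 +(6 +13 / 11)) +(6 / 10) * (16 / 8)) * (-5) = -4403 / 88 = -50.03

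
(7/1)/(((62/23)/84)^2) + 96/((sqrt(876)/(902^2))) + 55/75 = 97991951/14415 + 13017664 *sqrt(219)/73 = 2645754.56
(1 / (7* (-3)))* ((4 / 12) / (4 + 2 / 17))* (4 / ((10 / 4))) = -68 / 11025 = -0.01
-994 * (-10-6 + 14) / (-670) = -2.97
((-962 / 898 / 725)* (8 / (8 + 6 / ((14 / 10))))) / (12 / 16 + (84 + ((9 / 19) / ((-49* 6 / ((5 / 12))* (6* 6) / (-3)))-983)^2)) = -107583318355968 / 108053715824386170379375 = -0.00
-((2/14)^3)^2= -0.00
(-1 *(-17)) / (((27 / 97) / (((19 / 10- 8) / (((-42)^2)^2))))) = -100589 / 840157920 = -0.00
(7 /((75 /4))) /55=28 /4125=0.01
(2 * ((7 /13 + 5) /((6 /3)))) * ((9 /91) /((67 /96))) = 0.78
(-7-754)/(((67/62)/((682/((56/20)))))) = -80445310/469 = -171525.18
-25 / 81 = -0.31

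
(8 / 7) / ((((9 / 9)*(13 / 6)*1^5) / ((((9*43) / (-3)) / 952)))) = -774 / 10829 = -0.07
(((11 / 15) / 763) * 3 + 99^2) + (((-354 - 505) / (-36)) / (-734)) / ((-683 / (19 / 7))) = 674814381085937 / 68851563480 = 9801.00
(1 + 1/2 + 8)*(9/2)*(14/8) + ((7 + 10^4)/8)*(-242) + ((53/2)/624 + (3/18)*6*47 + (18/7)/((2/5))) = -2643369163/8736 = -302583.47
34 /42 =17 /21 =0.81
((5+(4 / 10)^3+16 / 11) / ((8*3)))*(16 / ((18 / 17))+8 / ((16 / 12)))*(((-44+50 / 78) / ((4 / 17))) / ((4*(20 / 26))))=-4895527859 / 14256000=-343.40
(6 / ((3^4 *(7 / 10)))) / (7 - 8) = -20 / 189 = -0.11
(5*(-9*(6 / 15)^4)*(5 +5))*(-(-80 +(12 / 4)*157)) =112608 / 25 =4504.32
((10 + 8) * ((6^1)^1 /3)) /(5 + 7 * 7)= 2 /3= 0.67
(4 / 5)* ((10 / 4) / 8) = 1 / 4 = 0.25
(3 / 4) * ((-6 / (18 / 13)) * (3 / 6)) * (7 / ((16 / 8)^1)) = -91 / 16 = -5.69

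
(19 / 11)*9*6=1026 / 11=93.27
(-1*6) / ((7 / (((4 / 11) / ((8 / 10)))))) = -30 / 77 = -0.39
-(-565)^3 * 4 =721448500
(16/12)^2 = 16/9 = 1.78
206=206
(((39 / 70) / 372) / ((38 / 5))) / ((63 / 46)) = 299 / 2077992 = 0.00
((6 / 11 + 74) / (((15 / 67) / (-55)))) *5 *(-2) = 549400 / 3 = 183133.33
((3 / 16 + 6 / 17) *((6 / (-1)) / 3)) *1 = -147 / 136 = -1.08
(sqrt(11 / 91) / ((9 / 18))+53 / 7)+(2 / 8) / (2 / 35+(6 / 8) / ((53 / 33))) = 2 * sqrt(1001) / 91+219102 / 27223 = 8.74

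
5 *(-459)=-2295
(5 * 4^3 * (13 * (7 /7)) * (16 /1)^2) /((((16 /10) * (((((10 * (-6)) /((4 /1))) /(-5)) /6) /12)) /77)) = 1230028800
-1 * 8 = -8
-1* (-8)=8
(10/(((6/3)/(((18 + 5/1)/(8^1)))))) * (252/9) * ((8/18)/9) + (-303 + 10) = -22123/81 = -273.12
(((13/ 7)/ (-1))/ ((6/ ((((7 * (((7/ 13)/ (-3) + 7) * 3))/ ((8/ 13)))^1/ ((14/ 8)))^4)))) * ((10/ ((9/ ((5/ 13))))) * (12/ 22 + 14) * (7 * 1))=-1251602884000/ 297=-4214151124.58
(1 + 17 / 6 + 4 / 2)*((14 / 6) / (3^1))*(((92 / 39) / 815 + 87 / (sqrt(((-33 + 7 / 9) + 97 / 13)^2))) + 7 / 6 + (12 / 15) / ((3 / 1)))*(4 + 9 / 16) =3260714602579 / 31823243712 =102.46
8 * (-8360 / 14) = -33440 / 7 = -4777.14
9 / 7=1.29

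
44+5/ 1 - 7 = 42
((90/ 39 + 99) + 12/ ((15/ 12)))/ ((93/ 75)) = 36045/ 403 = 89.44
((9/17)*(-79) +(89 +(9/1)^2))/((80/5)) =2179/272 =8.01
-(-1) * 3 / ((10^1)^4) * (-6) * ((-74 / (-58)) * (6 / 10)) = -999 / 725000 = -0.00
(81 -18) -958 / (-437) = 65.19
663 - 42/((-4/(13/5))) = 6903/10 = 690.30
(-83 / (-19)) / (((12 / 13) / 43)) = 203.50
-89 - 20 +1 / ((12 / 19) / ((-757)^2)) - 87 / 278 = 907218.27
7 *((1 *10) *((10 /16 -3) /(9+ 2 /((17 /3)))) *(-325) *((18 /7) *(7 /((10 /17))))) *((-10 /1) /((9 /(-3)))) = 62460125 /106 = 589246.46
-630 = -630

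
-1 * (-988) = 988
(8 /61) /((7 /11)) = 88 /427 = 0.21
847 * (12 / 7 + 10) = 9922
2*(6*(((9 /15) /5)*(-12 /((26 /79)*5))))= -17064 /1625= -10.50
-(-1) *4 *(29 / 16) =29 / 4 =7.25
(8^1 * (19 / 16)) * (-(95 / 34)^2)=-171475 / 2312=-74.17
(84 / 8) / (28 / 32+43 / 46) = 644 / 111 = 5.80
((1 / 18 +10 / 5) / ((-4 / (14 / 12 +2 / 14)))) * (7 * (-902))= 917785 / 216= 4249.00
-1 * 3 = -3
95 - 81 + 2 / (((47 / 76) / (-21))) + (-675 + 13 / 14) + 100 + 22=-398739 / 658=-605.99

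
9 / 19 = 0.47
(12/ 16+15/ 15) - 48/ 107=1.30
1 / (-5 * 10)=-1 / 50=-0.02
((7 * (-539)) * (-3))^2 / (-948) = -42706587 / 316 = -135147.43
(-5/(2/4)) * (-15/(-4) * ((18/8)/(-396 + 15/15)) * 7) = 945/632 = 1.50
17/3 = 5.67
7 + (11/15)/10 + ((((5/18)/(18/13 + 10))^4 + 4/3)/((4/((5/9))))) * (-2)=151920439842755203/22664669775667200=6.70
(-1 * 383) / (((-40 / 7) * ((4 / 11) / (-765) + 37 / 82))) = 184997043 / 1244108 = 148.70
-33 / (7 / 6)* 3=-594 / 7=-84.86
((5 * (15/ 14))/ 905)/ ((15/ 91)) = 13/ 362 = 0.04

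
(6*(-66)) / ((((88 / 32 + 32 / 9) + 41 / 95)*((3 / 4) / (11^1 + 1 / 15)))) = -19983744 / 23041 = -867.31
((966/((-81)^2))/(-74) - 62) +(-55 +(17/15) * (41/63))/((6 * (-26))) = -61.65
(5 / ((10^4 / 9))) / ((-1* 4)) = -9 / 8000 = -0.00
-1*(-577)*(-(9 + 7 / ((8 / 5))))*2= -61739 / 4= -15434.75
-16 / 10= -1.60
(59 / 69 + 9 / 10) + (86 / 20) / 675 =136732 / 77625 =1.76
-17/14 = -1.21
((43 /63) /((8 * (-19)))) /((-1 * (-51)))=-43 /488376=-0.00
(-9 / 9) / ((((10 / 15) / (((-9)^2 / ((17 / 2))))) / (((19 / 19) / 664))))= -243 / 11288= -0.02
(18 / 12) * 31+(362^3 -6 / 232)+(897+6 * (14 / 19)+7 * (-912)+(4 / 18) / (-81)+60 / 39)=990737099499365 / 20887308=47432493.43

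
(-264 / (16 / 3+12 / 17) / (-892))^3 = 3581577 / 30429771848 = 0.00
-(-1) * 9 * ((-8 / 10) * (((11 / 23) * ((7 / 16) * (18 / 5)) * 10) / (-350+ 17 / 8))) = 4536 / 29095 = 0.16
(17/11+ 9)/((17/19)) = 2204/187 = 11.79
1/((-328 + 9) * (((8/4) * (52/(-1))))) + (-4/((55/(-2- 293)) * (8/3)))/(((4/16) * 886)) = 534275/14696968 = 0.04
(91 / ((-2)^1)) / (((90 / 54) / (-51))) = 13923 / 10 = 1392.30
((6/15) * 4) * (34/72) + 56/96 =241/180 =1.34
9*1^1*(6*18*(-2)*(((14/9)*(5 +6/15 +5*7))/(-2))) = 305424/5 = 61084.80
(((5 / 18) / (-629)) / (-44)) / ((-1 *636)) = -5 / 316834848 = -0.00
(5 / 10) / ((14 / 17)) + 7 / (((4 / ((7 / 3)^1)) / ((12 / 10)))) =771 / 140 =5.51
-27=-27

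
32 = 32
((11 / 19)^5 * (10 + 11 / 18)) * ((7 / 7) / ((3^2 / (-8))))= -123042964 / 200564019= -0.61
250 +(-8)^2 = 314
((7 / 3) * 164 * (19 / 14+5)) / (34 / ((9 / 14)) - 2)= 10947 / 229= 47.80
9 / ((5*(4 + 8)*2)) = 3 / 40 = 0.08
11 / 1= 11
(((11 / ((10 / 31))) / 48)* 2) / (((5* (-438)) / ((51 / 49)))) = -5797 / 8584800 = -0.00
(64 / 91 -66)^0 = 1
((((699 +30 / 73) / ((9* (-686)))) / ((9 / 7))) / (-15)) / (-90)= -1891 / 28973700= -0.00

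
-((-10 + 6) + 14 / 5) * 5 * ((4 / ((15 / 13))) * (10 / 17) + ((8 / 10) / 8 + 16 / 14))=11717 / 595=19.69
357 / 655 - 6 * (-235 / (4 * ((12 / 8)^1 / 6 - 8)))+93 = 975882 / 20305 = 48.06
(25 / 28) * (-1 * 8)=-7.14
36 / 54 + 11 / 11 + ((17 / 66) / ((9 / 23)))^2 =740941 / 352836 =2.10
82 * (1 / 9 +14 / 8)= 152.61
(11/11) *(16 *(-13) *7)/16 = -91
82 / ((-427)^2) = 0.00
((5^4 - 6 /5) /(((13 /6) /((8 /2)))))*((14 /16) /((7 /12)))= 112284 /65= 1727.45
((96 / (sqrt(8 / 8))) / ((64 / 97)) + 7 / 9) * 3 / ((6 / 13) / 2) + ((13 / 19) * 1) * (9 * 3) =656669 / 342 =1920.08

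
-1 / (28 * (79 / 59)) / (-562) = 59 / 1243144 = 0.00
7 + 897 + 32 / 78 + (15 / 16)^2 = 9038407 / 9984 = 905.29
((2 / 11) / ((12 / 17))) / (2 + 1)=17 / 198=0.09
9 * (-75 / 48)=-225 / 16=-14.06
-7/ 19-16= -311/ 19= -16.37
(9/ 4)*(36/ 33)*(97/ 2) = 2619/ 22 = 119.05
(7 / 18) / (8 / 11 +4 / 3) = 77 / 408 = 0.19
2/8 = 1/4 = 0.25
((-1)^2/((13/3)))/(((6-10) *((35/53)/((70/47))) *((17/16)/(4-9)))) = 6360/10387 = 0.61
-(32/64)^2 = -1/4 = -0.25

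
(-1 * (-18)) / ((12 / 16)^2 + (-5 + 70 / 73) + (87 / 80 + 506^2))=2920 / 41534341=0.00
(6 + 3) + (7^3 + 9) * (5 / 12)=467 / 3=155.67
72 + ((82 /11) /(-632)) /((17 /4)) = 1063615 /14773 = 72.00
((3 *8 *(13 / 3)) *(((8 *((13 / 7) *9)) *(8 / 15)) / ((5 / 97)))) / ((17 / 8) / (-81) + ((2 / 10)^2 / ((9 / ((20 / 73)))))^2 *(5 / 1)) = -86950159036416 / 15849295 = -5486058.47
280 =280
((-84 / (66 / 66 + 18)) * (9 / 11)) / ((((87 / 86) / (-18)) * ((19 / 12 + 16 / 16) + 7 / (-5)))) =23405760 / 430331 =54.39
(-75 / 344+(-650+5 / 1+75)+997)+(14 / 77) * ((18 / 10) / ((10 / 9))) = 40401439 / 94600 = 427.08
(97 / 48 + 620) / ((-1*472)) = -29857 / 22656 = -1.32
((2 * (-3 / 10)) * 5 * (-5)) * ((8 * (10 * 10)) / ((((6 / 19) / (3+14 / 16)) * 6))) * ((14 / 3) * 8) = 8246000 / 9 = 916222.22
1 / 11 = 0.09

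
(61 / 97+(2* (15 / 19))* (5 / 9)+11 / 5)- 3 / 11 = 1044059 / 304095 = 3.43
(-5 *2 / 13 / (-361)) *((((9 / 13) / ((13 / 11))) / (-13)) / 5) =-198 / 10310521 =-0.00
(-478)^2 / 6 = 114242 / 3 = 38080.67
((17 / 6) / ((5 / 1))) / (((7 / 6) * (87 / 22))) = 374 / 3045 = 0.12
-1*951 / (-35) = 951 / 35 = 27.17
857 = 857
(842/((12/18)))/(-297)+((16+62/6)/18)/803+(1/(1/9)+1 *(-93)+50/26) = -48663401/563706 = -86.33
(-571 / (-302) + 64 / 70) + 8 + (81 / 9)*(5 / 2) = 176017 / 5285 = 33.31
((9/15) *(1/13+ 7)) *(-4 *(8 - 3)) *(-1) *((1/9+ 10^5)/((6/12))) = 662400736/39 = 16984634.26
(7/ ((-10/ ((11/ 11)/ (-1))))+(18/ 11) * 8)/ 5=1517/ 550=2.76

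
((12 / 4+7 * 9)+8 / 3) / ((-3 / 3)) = -206 / 3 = -68.67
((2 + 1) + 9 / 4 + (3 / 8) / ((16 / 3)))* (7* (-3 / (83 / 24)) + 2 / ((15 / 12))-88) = -491.98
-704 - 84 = -788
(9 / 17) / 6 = 3 / 34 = 0.09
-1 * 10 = -10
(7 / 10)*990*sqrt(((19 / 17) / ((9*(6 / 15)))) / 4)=231*sqrt(3230) / 68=193.07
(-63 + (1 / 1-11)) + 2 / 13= -947 / 13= -72.85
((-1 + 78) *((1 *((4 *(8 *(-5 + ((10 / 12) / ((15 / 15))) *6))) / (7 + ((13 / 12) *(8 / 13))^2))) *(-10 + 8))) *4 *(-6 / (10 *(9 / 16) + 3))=0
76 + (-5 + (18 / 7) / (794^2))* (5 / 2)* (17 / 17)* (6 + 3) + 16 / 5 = -734771133 / 22065260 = -33.30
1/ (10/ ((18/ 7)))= 9/ 35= 0.26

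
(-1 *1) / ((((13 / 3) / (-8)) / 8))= 192 / 13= 14.77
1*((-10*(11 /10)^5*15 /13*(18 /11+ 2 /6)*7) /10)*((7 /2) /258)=-717409 /2064000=-0.35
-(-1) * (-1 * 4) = -4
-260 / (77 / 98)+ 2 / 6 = -10909 / 33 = -330.58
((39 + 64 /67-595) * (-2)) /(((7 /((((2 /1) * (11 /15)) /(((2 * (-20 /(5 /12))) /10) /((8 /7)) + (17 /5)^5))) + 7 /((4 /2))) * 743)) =63916875 /91204616377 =0.00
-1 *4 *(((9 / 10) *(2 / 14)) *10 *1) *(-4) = 144 / 7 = 20.57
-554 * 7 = -3878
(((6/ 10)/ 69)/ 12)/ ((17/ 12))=1/ 1955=0.00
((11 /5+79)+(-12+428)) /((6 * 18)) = 1243 /270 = 4.60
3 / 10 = 0.30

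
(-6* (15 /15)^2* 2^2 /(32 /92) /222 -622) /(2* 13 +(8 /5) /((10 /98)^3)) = -28781875 /70850708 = -0.41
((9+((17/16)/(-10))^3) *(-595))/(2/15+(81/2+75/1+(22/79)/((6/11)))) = -148505261523/3221340160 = -46.10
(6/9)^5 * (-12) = -128/81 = -1.58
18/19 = 0.95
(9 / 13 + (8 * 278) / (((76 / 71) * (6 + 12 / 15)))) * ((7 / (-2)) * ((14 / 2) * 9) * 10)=-2835358785 / 4199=-675246.20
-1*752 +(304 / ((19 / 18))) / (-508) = -95576 / 127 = -752.57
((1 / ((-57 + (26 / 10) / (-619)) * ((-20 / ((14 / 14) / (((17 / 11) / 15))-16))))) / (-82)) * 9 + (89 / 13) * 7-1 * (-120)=2147561347885 / 12788912864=167.92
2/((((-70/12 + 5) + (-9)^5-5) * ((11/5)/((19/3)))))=-380/3897619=-0.00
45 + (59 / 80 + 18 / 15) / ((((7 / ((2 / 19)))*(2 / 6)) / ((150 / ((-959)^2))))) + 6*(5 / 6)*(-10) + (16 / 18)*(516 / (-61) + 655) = 153027605247239 / 268609390308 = 569.70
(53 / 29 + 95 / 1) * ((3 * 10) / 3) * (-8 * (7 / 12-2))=318240 / 29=10973.79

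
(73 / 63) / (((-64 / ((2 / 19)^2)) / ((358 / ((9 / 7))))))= -13067 / 233928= -0.06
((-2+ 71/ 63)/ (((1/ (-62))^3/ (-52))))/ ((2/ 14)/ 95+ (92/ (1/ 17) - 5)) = -2023553675/ 291582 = -6939.91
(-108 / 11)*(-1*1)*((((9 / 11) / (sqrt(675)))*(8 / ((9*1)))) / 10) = 48*sqrt(3) / 3025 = 0.03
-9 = -9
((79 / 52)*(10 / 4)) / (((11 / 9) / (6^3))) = 95985 / 143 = 671.22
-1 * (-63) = 63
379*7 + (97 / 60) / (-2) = 318263 / 120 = 2652.19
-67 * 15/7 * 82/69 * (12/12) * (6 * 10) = -1648200/161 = -10237.27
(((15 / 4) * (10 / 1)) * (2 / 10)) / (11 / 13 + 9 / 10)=975 / 227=4.30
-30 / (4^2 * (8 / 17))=-3.98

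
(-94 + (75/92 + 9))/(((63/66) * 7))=-85195/6762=-12.60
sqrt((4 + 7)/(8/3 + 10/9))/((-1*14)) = -3*sqrt(374)/476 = -0.12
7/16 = 0.44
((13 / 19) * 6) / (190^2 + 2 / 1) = 13 / 114323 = 0.00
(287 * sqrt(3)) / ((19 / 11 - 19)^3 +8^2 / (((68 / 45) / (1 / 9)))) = -927707 * sqrt(3) / 16642360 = -0.10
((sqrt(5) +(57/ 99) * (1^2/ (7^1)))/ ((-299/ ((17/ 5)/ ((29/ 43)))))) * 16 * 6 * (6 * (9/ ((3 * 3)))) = -421056 * sqrt(5)/ 43355 - 2666688/ 3338335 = -22.52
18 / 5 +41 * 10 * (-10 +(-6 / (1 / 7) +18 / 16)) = -417103 / 20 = -20855.15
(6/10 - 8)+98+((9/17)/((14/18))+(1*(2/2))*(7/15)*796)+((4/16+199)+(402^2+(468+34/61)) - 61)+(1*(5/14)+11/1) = 70855786511/435540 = 162684.91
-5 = -5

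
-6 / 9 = -2 / 3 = -0.67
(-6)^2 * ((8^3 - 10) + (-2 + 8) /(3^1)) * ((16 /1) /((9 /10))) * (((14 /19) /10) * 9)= 4064256 /19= 213908.21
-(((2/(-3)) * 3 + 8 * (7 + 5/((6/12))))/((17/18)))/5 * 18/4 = -10854/85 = -127.69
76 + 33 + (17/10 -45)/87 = 94397/870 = 108.50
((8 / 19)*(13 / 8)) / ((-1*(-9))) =0.08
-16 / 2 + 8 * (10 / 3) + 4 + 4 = 26.67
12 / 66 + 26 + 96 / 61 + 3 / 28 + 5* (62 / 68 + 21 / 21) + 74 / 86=525766337 / 13734028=38.28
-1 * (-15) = 15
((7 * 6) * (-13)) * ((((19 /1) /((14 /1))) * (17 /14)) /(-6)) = 4199 /28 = 149.96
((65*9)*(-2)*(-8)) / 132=780 / 11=70.91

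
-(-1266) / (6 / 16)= 3376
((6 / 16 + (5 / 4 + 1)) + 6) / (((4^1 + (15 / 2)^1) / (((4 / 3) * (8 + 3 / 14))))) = 115 / 14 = 8.21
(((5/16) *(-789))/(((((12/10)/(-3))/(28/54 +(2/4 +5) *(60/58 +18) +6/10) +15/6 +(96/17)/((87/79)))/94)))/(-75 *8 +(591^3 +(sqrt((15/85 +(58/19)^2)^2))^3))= -171609356654104765675615/11652857743629110420633411128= -0.00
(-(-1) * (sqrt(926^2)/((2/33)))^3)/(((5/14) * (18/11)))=6103275918293.40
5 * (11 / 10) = 11 / 2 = 5.50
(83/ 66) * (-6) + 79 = 71.45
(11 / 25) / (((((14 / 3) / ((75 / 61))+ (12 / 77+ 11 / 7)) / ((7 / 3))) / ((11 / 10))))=27951 / 136690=0.20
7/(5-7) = -7/2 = -3.50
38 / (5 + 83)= 19 / 44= 0.43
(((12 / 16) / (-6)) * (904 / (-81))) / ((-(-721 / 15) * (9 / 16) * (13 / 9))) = 9040 / 253071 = 0.04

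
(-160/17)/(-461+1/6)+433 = 4070825/9401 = 433.02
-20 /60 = -1 /3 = -0.33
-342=-342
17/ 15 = 1.13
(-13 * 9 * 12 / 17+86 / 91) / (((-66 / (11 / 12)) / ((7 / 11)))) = 5741 / 7956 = 0.72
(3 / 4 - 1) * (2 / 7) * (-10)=5 / 7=0.71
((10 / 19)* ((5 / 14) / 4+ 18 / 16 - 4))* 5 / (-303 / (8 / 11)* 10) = 260 / 147763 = 0.00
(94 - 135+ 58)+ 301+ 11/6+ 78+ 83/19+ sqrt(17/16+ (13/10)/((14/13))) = sqrt(44485)/140+ 45851/114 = 403.71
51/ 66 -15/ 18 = -2/ 33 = -0.06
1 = 1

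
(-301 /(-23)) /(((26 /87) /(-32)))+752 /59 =-24495680 /17641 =-1388.57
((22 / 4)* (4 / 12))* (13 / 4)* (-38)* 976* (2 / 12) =-331474 / 9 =-36830.44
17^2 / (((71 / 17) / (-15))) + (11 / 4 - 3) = -294851 / 284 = -1038.21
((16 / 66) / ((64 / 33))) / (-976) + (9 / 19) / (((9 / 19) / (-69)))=-538753 / 7808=-69.00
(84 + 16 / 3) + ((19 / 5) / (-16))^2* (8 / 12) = 285987 / 3200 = 89.37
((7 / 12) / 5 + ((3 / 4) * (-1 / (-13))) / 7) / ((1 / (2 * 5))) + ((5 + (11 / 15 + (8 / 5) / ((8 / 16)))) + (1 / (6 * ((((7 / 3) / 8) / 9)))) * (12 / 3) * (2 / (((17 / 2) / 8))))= 378281 / 7735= 48.91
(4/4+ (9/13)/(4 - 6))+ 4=4.65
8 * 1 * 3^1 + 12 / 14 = 174 / 7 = 24.86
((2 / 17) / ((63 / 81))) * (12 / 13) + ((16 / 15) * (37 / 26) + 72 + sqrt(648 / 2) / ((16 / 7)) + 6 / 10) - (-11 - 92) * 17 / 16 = 71126137 / 371280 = 191.57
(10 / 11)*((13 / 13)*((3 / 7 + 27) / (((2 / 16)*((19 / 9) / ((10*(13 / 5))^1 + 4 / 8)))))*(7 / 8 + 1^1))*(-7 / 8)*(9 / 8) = -965925 / 209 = -4621.65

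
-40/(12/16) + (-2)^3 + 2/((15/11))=-898/15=-59.87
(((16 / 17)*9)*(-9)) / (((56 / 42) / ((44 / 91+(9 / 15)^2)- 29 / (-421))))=-849405528 / 16282175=-52.17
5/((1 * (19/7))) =35/19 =1.84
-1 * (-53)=53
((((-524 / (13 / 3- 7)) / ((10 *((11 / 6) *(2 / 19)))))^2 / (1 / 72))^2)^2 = 416015283674990861049402834978885817761 / 1339743006250000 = 310518720183086502340458.00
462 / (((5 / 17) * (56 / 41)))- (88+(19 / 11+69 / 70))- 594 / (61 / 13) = 87622239 / 93940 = 932.75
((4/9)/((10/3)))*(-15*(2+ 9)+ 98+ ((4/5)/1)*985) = 96.13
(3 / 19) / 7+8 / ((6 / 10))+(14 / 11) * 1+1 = 68594 / 4389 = 15.63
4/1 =4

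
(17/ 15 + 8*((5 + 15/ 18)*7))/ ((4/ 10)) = 1639/ 2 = 819.50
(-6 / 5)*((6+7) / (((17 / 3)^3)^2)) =-56862 / 120687845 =-0.00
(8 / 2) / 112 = 1 / 28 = 0.04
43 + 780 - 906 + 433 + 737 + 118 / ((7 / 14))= 1323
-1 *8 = -8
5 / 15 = 1 / 3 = 0.33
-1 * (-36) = 36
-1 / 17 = -0.06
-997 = -997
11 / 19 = 0.58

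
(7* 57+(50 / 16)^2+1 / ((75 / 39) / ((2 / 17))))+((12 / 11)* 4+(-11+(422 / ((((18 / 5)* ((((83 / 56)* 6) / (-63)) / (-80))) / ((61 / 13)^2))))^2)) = 1133647318992404955067137619 / 529826519851200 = 2139657560574.33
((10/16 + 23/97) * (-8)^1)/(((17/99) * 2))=-66231/3298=-20.08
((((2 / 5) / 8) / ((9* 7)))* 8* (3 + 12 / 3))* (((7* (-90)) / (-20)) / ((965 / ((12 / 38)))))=42 / 91675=0.00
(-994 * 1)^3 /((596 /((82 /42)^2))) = -8423077474 /1341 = -6281191.26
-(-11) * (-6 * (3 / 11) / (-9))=2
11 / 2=5.50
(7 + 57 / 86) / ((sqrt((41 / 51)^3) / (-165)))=-5545485 * sqrt(2091) / 144566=-1754.08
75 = 75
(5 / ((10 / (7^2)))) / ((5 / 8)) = 196 / 5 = 39.20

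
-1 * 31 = -31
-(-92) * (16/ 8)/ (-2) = -92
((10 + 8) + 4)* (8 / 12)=44 / 3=14.67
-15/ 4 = -3.75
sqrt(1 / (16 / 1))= 1 / 4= 0.25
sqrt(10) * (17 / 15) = 17 * sqrt(10) / 15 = 3.58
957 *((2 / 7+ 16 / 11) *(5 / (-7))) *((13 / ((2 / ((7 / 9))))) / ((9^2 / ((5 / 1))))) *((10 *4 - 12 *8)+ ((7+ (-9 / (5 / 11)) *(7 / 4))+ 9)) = 188558435 / 6804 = 27712.88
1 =1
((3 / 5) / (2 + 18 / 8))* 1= 12 / 85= 0.14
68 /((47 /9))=612 /47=13.02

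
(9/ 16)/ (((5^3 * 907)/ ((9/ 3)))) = 27/ 1814000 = 0.00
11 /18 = 0.61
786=786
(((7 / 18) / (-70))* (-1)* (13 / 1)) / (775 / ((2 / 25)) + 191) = 13 / 1778130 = 0.00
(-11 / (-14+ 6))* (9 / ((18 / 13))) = 143 / 16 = 8.94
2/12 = 1/6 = 0.17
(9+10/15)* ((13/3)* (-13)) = -4901/9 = -544.56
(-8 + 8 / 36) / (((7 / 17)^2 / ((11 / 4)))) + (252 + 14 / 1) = 17621 / 126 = 139.85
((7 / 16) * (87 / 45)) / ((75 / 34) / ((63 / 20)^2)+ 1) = 1521891 / 2199280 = 0.69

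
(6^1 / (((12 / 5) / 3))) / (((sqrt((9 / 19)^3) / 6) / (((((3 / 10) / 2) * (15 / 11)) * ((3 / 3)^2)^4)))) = 285 * sqrt(19) / 44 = 28.23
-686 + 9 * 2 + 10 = -658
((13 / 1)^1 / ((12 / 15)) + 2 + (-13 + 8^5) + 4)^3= 2253707317528029 / 64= 35214176836375.45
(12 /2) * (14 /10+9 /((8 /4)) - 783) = -23313 /5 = -4662.60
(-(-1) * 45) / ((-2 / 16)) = -360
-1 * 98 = -98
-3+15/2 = 9/2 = 4.50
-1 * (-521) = 521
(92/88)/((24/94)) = 1081/264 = 4.09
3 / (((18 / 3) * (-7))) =-1 / 14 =-0.07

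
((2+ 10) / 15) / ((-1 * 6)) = -2 / 15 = -0.13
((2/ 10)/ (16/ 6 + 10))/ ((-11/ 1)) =-3/ 2090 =-0.00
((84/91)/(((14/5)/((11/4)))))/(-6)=-55/364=-0.15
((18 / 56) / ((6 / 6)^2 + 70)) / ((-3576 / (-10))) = 15 / 1184848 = 0.00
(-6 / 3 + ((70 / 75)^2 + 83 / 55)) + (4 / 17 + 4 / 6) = 53947 / 42075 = 1.28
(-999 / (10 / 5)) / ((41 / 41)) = -999 / 2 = -499.50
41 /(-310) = -0.13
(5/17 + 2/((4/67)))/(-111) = -383/1258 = -0.30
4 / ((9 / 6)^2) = 16 / 9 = 1.78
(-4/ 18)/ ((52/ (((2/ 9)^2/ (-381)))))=2/ 3610737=0.00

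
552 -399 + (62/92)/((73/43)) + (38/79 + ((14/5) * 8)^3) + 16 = 378335305821/33160250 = 11409.30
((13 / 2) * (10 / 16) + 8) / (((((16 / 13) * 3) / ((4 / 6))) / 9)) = 2509 / 128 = 19.60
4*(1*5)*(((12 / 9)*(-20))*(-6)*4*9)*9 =1036800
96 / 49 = 1.96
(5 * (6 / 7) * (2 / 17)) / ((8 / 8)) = 60 / 119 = 0.50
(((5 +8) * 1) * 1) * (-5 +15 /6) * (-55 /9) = 3575 /18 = 198.61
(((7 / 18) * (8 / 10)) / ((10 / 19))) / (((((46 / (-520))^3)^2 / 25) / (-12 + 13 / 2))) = -225971890144000000 / 1332323001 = -169607437.52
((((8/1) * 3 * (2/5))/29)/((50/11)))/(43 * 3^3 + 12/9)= 72/1149125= 0.00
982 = 982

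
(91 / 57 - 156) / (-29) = 8801 / 1653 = 5.32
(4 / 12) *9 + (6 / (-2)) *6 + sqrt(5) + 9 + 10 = sqrt(5) + 4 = 6.24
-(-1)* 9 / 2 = 9 / 2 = 4.50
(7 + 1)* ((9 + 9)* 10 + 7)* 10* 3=44880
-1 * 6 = -6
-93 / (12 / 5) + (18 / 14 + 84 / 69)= -23343 / 644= -36.25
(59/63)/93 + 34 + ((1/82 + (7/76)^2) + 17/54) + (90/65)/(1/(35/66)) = 35.08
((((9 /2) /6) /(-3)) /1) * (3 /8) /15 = -1 /160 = -0.01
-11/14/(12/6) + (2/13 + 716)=715.76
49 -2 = 47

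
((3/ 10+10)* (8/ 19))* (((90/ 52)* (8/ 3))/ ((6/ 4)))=3296/ 247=13.34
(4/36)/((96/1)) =1/864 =0.00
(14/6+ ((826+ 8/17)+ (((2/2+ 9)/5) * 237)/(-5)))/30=187171/7650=24.47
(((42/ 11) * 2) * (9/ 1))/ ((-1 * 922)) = -378/ 5071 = -0.07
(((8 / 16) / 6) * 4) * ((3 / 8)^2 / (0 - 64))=-3 / 4096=-0.00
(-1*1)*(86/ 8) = -43/ 4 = -10.75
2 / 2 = 1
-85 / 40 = -17 / 8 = -2.12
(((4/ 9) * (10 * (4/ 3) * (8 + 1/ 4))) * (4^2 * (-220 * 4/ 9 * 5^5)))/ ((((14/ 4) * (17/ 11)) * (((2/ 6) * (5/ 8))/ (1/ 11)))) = -61952000000/ 3213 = -19281668.22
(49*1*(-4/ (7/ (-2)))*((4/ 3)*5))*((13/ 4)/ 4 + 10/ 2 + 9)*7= 38710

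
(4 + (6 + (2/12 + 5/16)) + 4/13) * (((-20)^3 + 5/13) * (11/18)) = -855543755/16224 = -52733.22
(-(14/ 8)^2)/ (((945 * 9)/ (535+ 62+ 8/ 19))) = -79457/ 369360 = -0.22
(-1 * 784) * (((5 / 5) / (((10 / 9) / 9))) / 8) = -3969 / 5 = -793.80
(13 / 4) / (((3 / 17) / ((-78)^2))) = 112047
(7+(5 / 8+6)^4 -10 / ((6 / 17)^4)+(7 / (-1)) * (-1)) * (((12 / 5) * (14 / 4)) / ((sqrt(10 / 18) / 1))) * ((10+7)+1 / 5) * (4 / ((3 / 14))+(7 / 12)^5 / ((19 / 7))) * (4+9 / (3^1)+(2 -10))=-457467010653108869 * sqrt(5) / 217857392640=-4695398.77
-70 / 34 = -35 / 17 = -2.06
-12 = -12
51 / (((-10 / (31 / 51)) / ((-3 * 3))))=279 / 10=27.90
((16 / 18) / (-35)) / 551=-8 / 173565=-0.00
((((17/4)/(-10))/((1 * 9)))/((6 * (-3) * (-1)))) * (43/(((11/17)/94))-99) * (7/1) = -1609475/14256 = -112.90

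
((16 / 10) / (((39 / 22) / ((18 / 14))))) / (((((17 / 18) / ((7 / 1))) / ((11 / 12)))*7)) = 8712 / 7735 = 1.13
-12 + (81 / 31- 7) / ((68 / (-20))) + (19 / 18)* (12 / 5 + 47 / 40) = -154813 / 22320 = -6.94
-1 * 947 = -947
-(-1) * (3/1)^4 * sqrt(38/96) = 27 * sqrt(57)/4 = 50.96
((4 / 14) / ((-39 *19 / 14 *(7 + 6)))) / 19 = -4 / 183027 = -0.00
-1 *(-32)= 32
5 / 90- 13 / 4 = -115 / 36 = -3.19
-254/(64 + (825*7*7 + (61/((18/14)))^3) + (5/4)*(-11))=-740664/429443761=-0.00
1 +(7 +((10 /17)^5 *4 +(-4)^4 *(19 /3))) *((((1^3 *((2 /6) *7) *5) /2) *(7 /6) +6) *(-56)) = -44772659789891 /38336139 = -1167896.95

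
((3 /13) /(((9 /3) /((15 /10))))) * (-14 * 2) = -42 /13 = -3.23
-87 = -87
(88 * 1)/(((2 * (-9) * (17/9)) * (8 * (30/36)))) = -33/85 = -0.39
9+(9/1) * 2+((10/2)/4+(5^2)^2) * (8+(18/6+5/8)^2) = 3396177/256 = 13266.32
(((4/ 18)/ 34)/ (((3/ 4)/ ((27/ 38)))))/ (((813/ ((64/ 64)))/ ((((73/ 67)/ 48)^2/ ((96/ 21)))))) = 37303/ 43455537967104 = 0.00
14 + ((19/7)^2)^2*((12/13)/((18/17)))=5741860/93639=61.32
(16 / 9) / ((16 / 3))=1 / 3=0.33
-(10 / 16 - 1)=3 / 8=0.38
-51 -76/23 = -1249/23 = -54.30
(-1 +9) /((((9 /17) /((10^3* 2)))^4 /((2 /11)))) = 21381376000000000000 /72171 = 296259938202325.03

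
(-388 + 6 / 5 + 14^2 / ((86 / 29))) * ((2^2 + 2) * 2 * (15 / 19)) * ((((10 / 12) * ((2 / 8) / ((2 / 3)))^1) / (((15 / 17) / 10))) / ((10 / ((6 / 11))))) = -5274828 / 8987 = -586.94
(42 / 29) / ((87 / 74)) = 1036 / 841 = 1.23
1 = 1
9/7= 1.29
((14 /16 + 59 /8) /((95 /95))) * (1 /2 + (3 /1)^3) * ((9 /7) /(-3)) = -97.23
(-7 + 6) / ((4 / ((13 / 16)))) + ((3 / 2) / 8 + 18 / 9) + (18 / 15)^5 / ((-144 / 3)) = 386507 / 200000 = 1.93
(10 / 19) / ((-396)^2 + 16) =5 / 1489904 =0.00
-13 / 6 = -2.17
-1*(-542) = 542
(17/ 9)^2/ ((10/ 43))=12427/ 810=15.34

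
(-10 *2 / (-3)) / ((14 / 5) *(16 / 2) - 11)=100 / 171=0.58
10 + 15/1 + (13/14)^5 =13816893/537824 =25.69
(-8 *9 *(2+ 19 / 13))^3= -34012224000 / 2197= -15481212.56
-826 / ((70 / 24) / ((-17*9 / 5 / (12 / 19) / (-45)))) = -38114 / 125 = -304.91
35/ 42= 5/ 6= 0.83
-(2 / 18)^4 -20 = -131221 / 6561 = -20.00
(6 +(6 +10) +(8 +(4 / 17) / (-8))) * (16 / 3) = 8152 / 51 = 159.84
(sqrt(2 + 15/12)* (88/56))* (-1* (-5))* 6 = 84.99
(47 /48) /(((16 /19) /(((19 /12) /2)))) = 16967 /18432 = 0.92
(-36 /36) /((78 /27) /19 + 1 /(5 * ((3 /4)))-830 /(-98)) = -41895 /372367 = -0.11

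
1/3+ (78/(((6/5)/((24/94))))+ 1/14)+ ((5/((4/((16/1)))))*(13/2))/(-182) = 32149/1974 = 16.29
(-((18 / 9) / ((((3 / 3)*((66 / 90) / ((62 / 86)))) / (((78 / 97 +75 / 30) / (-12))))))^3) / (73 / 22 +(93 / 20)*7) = 4903872695819375 / 1108556839774033936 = 0.00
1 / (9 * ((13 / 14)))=14 / 117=0.12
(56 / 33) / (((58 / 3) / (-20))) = -560 / 319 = -1.76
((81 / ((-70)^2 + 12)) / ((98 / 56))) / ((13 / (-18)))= -729 / 55874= -0.01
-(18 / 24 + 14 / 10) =-43 / 20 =-2.15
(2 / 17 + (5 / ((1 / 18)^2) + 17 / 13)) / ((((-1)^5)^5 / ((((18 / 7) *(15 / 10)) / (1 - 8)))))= 9675045 / 10829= 893.44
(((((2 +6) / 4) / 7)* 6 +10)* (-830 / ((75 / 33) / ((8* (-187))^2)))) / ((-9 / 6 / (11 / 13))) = 7372257457664 / 1365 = 5400921214.41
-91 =-91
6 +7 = 13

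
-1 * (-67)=67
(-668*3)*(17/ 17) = -2004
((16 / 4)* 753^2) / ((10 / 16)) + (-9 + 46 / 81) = 1469683913 / 405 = 3628849.17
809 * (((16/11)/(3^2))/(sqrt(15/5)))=12944 * sqrt(3)/297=75.49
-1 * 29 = -29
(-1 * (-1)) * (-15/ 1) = -15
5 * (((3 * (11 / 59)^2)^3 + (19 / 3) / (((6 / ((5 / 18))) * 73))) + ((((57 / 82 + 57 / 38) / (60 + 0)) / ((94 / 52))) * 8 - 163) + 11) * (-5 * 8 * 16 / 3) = 233516537569870313352800 / 1441859417018585973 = 161955.14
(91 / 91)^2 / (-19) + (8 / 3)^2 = 1207 / 171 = 7.06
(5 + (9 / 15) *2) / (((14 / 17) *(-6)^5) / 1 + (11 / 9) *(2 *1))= -4743 / 4897010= -0.00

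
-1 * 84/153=-28/51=-0.55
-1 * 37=-37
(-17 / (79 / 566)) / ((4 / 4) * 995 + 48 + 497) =-4811 / 60830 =-0.08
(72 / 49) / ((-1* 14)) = -0.10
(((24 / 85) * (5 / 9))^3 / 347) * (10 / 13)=5120 / 598388661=0.00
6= 6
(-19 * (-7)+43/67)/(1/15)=134310/67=2004.63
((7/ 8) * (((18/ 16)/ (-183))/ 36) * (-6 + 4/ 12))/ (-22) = -119/ 3091968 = -0.00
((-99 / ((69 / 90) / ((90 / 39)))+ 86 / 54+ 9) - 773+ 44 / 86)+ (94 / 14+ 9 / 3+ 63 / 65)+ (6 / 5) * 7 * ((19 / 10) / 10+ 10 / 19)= -12040869719587 / 11542371750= -1043.19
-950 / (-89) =950 / 89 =10.67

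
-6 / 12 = -1 / 2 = -0.50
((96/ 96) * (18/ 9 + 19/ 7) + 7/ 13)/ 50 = 0.11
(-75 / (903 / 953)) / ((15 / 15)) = -23825 / 301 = -79.15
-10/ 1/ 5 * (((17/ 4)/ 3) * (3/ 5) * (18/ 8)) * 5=-153/ 8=-19.12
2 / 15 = 0.13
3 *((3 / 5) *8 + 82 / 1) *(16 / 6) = 3472 / 5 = 694.40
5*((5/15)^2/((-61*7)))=-5/3843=-0.00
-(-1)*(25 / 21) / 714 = 25 / 14994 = 0.00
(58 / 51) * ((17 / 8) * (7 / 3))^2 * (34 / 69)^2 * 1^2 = 6.79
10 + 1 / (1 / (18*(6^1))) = 118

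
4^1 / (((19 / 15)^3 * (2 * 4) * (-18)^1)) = -375 / 27436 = -0.01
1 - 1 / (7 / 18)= -11 / 7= -1.57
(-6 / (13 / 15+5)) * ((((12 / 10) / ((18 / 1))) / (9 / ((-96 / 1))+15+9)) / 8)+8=22439 / 2805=8.00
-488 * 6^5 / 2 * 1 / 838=-948672 / 419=-2264.13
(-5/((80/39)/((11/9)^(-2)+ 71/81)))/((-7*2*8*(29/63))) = 0.07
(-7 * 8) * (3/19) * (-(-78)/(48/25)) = -359.21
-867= -867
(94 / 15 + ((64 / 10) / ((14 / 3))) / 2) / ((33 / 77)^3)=7154 / 81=88.32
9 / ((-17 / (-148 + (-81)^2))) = -57717 / 17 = -3395.12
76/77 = 0.99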